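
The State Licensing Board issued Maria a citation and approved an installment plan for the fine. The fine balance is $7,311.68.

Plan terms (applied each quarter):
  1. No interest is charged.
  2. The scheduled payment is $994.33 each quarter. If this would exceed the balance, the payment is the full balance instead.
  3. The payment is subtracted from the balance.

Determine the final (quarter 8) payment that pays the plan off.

$351.37

# | Opening | Payment | End bal
1 | $7,311.68 | $994.33 | $6,317.35
2 | $6,317.35 | $994.33 | $5,323.02
3 | $5,323.02 | $994.33 | $4,328.69
4 | $4,328.69 | $994.33 | $3,334.36
5 | $3,334.36 | $994.33 | $2,340.03
6 | $2,340.03 | $994.33 | $1,345.70
7 | $1,345.70 | $994.33 | $351.37
8 | $351.37 | $351.37 | $0.00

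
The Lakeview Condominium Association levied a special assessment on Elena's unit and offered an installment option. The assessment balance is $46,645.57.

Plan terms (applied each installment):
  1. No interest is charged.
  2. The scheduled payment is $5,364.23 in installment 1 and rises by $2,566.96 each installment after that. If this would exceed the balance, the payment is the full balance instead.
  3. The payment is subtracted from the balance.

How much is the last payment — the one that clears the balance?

$9,786.89

# | Opening | Payment | End bal
1 | $46,645.57 | $5,364.23 | $41,281.34
2 | $41,281.34 | $7,931.19 | $33,350.15
3 | $33,350.15 | $10,498.15 | $22,852.00
4 | $22,852.00 | $13,065.11 | $9,786.89
5 | $9,786.89 | $9,786.89 | $0.00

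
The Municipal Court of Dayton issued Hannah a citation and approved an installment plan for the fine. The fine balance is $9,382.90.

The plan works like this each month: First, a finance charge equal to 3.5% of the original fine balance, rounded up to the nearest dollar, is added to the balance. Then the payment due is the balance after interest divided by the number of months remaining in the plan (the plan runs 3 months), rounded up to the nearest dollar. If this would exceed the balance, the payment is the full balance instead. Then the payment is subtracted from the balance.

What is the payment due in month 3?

$3,729.90

Month 1: $9,382.90 +$329.00 interest = $9,711.90; pay $3,238.00 → $6,473.90
Month 2: $6,473.90 +$329.00 interest = $6,802.90; pay $3,402.00 → $3,400.90
Month 3: $3,400.90 +$329.00 interest = $3,729.90; pay $3,729.90 → $0.00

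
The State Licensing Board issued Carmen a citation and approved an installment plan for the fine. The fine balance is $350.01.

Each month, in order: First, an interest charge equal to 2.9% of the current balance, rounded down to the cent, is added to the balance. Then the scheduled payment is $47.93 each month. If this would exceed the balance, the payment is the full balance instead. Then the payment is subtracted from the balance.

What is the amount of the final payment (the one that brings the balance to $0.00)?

$15.65

Month 1: opening $350.01; interest $10.15 → $360.16; payment $47.93; balance $312.23
Month 2: opening $312.23; interest $9.05 → $321.28; payment $47.93; balance $273.35
Month 3: opening $273.35; interest $7.92 → $281.27; payment $47.93; balance $233.34
Month 4: opening $233.34; interest $6.76 → $240.10; payment $47.93; balance $192.17
Month 5: opening $192.17; interest $5.57 → $197.74; payment $47.93; balance $149.81
Month 6: opening $149.81; interest $4.34 → $154.15; payment $47.93; balance $106.22
Month 7: opening $106.22; interest $3.08 → $109.30; payment $47.93; balance $61.37
Month 8: opening $61.37; interest $1.77 → $63.14; payment $47.93; balance $15.21
Month 9: opening $15.21; interest $0.44 → $15.65; payment $15.65; balance $0.00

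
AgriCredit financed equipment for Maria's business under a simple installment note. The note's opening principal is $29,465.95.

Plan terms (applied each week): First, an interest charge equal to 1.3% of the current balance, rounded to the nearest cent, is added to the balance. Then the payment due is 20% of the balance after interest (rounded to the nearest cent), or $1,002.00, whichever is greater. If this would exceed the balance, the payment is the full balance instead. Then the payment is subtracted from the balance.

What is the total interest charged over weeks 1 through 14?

$1,880.13

Week 1: opening $29,465.95; interest $383.06 → $29,849.01; payment $5,969.80; balance $23,879.21
Week 2: opening $23,879.21; interest $310.43 → $24,189.64; payment $4,837.93; balance $19,351.71
Week 3: opening $19,351.71; interest $251.57 → $19,603.28; payment $3,920.66; balance $15,682.62
Week 4: opening $15,682.62; interest $203.87 → $15,886.49; payment $3,177.30; balance $12,709.19
Week 5: opening $12,709.19; interest $165.22 → $12,874.41; payment $2,574.88; balance $10,299.53
Week 6: opening $10,299.53; interest $133.89 → $10,433.42; payment $2,086.68; balance $8,346.74
Week 7: opening $8,346.74; interest $108.51 → $8,455.25; payment $1,691.05; balance $6,764.20
Week 8: opening $6,764.20; interest $87.93 → $6,852.13; payment $1,370.43; balance $5,481.70
Week 9: opening $5,481.70; interest $71.26 → $5,552.96; payment $1,110.59; balance $4,442.37
Week 10: opening $4,442.37; interest $57.75 → $4,500.12; payment $1,002.00; balance $3,498.12
Week 11: opening $3,498.12; interest $45.48 → $3,543.60; payment $1,002.00; balance $2,541.60
Week 12: opening $2,541.60; interest $33.04 → $2,574.64; payment $1,002.00; balance $1,572.64
Week 13: opening $1,572.64; interest $20.44 → $1,593.08; payment $1,002.00; balance $591.08
Week 14: opening $591.08; interest $7.68 → $598.76; payment $598.76; balance $0.00
Total interest: $383.06 + $310.43 + $251.57 + $203.87 + $165.22 + $133.89 + $108.51 + $87.93 + $71.26 + $57.75 + $45.48 + $33.04 + $20.44 + $7.68 = $1,880.13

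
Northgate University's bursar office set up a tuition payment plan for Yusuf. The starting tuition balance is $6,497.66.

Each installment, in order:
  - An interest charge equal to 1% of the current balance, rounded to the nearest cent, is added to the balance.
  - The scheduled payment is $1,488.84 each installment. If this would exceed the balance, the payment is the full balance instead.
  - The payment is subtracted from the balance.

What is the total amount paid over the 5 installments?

$6,678.73

Installment 1: $6,497.66 +$64.98 interest = $6,562.64; pay $1,488.84 → $5,073.80
Installment 2: $5,073.80 +$50.74 interest = $5,124.54; pay $1,488.84 → $3,635.70
Installment 3: $3,635.70 +$36.36 interest = $3,672.06; pay $1,488.84 → $2,183.22
Installment 4: $2,183.22 +$21.83 interest = $2,205.05; pay $1,488.84 → $716.21
Installment 5: $716.21 +$7.16 interest = $723.37; pay $723.37 → $0.00
Total paid: $6,678.73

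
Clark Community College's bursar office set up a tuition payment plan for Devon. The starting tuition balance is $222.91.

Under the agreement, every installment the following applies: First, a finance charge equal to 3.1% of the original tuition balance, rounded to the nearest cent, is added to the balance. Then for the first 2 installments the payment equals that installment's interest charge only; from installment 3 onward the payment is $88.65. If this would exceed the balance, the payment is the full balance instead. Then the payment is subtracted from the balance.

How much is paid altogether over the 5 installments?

$257.46

# | Opening | Interest | Payment | End bal
1 | $222.91 | $6.91 | $6.91 | $222.91
2 | $222.91 | $6.91 | $6.91 | $222.91
3 | $222.91 | $6.91 | $88.65 | $141.17
4 | $141.17 | $6.91 | $88.65 | $59.43
5 | $59.43 | $6.91 | $66.34 | $0.00
Total paid: $257.46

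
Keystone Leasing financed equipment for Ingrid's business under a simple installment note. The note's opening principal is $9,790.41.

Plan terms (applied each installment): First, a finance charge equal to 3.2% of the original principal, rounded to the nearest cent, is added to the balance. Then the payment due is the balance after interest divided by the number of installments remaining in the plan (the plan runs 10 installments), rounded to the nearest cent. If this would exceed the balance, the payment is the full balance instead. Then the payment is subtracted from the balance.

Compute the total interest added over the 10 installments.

Installment 1: opening $9,790.41; interest $313.29 → $10,103.70; payment $1,010.37; balance $9,093.33
Installment 2: opening $9,093.33; interest $313.29 → $9,406.62; payment $1,045.18; balance $8,361.44
Installment 3: opening $8,361.44; interest $313.29 → $8,674.73; payment $1,084.34; balance $7,590.39
Installment 4: opening $7,590.39; interest $313.29 → $7,903.68; payment $1,129.10; balance $6,774.58
Installment 5: opening $6,774.58; interest $313.29 → $7,087.87; payment $1,181.31; balance $5,906.56
Installment 6: opening $5,906.56; interest $313.29 → $6,219.85; payment $1,243.97; balance $4,975.88
Installment 7: opening $4,975.88; interest $313.29 → $5,289.17; payment $1,322.29; balance $3,966.88
Installment 8: opening $3,966.88; interest $313.29 → $4,280.17; payment $1,426.72; balance $2,853.45
Installment 9: opening $2,853.45; interest $313.29 → $3,166.74; payment $1,583.37; balance $1,583.37
Installment 10: opening $1,583.37; interest $313.29 → $1,896.66; payment $1,896.66; balance $0.00
Total interest: $313.29 + $313.29 + $313.29 + $313.29 + $313.29 + $313.29 + $313.29 + $313.29 + $313.29 + $313.29 = $3,132.90

$3,132.90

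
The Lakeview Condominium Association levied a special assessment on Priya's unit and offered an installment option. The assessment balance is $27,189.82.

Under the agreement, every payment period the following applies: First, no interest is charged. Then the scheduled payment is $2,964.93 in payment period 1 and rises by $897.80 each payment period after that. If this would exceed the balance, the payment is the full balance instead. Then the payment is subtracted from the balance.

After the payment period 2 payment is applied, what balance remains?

Payment period 1: $27,189.82 − $2,964.93 → $24,224.89
Payment period 2: $24,224.89 − $3,862.73 → $20,362.16

$20,362.16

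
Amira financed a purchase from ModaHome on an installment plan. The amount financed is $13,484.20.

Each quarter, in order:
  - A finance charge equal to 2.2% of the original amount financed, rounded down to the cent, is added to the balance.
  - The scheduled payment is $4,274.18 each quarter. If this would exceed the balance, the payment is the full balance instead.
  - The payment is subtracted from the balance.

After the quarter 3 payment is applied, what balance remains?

$1,551.61

# | Opening | Interest | Payment | End bal
1 | $13,484.20 | $296.65 | $4,274.18 | $9,506.67
2 | $9,506.67 | $296.65 | $4,274.18 | $5,529.14
3 | $5,529.14 | $296.65 | $4,274.18 | $1,551.61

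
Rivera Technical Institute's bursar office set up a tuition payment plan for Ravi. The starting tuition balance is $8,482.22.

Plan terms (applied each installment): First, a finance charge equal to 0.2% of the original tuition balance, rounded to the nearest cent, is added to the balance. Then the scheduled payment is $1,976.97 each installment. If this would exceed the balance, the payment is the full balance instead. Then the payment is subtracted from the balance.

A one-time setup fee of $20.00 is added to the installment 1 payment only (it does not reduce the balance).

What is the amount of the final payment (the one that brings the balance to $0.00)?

$659.14

Installment 1: opening $8,482.22; interest $16.96 → $8,499.18; payment $1,976.97 (+ $20.00 fee); balance $6,522.21
Installment 2: opening $6,522.21; interest $16.96 → $6,539.17; payment $1,976.97; balance $4,562.20
Installment 3: opening $4,562.20; interest $16.96 → $4,579.16; payment $1,976.97; balance $2,602.19
Installment 4: opening $2,602.19; interest $16.96 → $2,619.15; payment $1,976.97; balance $642.18
Installment 5: opening $642.18; interest $16.96 → $659.14; payment $659.14; balance $0.00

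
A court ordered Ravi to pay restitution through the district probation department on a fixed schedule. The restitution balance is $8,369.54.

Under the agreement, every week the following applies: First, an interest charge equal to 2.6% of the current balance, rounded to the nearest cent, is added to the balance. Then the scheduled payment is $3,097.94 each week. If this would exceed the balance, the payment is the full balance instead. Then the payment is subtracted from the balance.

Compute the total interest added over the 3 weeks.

$426.21

Week 1: opening $8,369.54; interest $217.61 → $8,587.15; payment $3,097.94; balance $5,489.21
Week 2: opening $5,489.21; interest $142.72 → $5,631.93; payment $3,097.94; balance $2,533.99
Week 3: opening $2,533.99; interest $65.88 → $2,599.87; payment $2,599.87; balance $0.00
Total interest: $217.61 + $142.72 + $65.88 = $426.21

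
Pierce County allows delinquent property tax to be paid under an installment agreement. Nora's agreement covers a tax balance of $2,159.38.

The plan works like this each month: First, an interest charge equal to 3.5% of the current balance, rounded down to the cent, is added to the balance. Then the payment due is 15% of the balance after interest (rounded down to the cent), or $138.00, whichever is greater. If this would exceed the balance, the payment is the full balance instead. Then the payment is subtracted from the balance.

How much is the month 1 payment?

Month 1: opening $2,159.38; interest $75.57 → $2,234.95; payment $335.24; balance $1,899.71

$335.24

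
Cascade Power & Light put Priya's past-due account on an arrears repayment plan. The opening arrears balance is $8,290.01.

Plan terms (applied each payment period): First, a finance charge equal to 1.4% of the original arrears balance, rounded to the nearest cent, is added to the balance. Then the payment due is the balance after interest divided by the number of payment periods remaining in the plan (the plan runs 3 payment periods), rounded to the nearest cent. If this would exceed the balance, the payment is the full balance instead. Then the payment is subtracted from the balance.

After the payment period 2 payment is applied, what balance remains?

Payment period 1: $8,290.01 +$116.06 interest = $8,406.07; pay $2,802.02 → $5,604.05
Payment period 2: $5,604.05 +$116.06 interest = $5,720.11; pay $2,860.06 → $2,860.05

$2,860.05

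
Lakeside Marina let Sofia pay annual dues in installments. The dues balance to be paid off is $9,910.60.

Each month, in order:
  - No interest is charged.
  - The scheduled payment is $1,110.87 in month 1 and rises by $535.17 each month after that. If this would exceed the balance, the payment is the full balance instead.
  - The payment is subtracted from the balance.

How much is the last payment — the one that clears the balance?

$2,256.10

Month 1: opening $9,910.60; payment $1,110.87; balance $8,799.73
Month 2: opening $8,799.73; payment $1,646.04; balance $7,153.69
Month 3: opening $7,153.69; payment $2,181.21; balance $4,972.48
Month 4: opening $4,972.48; payment $2,716.38; balance $2,256.10
Month 5: opening $2,256.10; payment $2,256.10; balance $0.00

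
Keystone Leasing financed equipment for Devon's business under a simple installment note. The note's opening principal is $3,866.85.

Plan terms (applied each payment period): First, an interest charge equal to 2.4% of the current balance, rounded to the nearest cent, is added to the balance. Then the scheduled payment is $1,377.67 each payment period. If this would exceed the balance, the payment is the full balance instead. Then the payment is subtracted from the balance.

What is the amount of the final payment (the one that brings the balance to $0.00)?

Payment period 1: opening $3,866.85; interest $92.80 → $3,959.65; payment $1,377.67; balance $2,581.98
Payment period 2: opening $2,581.98; interest $61.97 → $2,643.95; payment $1,377.67; balance $1,266.28
Payment period 3: opening $1,266.28; interest $30.39 → $1,296.67; payment $1,296.67; balance $0.00

$1,296.67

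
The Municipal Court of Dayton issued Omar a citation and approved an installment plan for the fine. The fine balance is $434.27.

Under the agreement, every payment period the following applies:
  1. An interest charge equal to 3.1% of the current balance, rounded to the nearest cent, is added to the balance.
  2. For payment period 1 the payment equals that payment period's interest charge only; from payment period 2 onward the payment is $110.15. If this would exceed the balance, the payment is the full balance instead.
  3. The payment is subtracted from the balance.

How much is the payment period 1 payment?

$13.46

Payment period 1: $434.27 +$13.46 interest = $447.73; pay $13.46 → $434.27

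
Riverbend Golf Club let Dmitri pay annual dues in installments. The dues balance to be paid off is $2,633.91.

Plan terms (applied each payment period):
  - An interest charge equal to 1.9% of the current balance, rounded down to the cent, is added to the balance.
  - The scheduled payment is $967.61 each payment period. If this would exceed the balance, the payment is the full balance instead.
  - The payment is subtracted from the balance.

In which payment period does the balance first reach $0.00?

Payment period 1: opening $2,633.91; interest $50.04 → $2,683.95; payment $967.61; balance $1,716.34
Payment period 2: opening $1,716.34; interest $32.61 → $1,748.95; payment $967.61; balance $781.34
Payment period 3: opening $781.34; interest $14.84 → $796.18; payment $796.18; balance $0.00
Balance reaches $0.00 in payment period 3.

3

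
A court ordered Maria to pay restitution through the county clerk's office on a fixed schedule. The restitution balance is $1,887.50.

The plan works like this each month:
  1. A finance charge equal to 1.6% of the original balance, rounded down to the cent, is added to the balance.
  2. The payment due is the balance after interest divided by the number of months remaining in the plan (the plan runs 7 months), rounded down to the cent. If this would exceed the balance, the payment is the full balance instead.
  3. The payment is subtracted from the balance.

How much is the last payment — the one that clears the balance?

# | Opening | Interest | Payment | End bal
1 | $1,887.50 | $30.20 | $273.95 | $1,643.75
2 | $1,643.75 | $30.20 | $278.99 | $1,394.96
3 | $1,394.96 | $30.20 | $285.03 | $1,140.13
4 | $1,140.13 | $30.20 | $292.58 | $877.75
5 | $877.75 | $30.20 | $302.65 | $605.30
6 | $605.30 | $30.20 | $317.75 | $317.75
7 | $317.75 | $30.20 | $347.95 | $0.00

$347.95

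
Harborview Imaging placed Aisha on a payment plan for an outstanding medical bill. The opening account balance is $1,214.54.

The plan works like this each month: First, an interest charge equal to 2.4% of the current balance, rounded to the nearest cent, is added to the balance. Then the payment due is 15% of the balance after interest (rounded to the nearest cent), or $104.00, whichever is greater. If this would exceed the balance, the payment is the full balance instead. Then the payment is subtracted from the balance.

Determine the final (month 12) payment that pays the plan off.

$37.75

# | Opening | Interest | Payment | End bal
1 | $1,214.54 | $29.15 | $186.55 | $1,057.14
2 | $1,057.14 | $25.37 | $162.38 | $920.13
3 | $920.13 | $22.08 | $141.33 | $800.88
4 | $800.88 | $19.22 | $123.02 | $697.08
5 | $697.08 | $16.73 | $107.07 | $606.74
6 | $606.74 | $14.56 | $104.00 | $517.30
7 | $517.30 | $12.42 | $104.00 | $425.72
8 | $425.72 | $10.22 | $104.00 | $331.94
9 | $331.94 | $7.97 | $104.00 | $235.91
10 | $235.91 | $5.66 | $104.00 | $137.57
11 | $137.57 | $3.30 | $104.00 | $36.87
12 | $36.87 | $0.88 | $37.75 | $0.00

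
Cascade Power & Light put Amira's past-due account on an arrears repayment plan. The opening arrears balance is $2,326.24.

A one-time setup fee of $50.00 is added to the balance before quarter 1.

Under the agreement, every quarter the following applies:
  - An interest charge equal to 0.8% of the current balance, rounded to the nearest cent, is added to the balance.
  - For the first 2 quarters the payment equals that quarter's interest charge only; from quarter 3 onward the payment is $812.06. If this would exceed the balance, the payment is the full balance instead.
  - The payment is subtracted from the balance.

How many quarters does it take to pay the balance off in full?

5

Quarter 1: opening $2,376.24; interest $19.01 → $2,395.25; payment $19.01; balance $2,376.24
Quarter 2: opening $2,376.24; interest $19.01 → $2,395.25; payment $19.01; balance $2,376.24
Quarter 3: opening $2,376.24; interest $19.01 → $2,395.25; payment $812.06; balance $1,583.19
Quarter 4: opening $1,583.19; interest $12.67 → $1,595.86; payment $812.06; balance $783.80
Quarter 5: opening $783.80; interest $6.27 → $790.07; payment $790.07; balance $0.00
Balance reaches $0.00 in quarter 5.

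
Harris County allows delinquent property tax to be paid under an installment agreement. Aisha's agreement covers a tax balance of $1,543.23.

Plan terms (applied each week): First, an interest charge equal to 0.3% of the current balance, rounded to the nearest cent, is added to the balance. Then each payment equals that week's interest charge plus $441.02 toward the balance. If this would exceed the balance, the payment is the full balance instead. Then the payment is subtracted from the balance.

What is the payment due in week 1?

# | Opening | Interest | Payment | End bal
1 | $1,543.23 | $4.63 | $445.65 | $1,102.21

$445.65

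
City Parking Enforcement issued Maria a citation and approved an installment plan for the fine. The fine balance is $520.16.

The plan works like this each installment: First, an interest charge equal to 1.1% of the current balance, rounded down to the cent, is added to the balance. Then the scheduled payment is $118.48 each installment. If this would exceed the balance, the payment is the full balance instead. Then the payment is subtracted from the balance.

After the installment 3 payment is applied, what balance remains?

$178.14

Installment 1: $520.16 +$5.72 interest = $525.88; pay $118.48 → $407.40
Installment 2: $407.40 +$4.48 interest = $411.88; pay $118.48 → $293.40
Installment 3: $293.40 +$3.22 interest = $296.62; pay $118.48 → $178.14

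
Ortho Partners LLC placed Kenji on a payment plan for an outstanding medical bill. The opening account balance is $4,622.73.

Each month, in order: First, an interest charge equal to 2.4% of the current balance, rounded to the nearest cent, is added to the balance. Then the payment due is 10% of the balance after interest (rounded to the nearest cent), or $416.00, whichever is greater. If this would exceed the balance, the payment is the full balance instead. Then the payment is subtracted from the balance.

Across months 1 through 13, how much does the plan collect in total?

Month 1: opening $4,622.73; interest $110.95 → $4,733.68; payment $473.37; balance $4,260.31
Month 2: opening $4,260.31; interest $102.25 → $4,362.56; payment $436.26; balance $3,926.30
Month 3: opening $3,926.30; interest $94.23 → $4,020.53; payment $416.00; balance $3,604.53
Month 4: opening $3,604.53; interest $86.51 → $3,691.04; payment $416.00; balance $3,275.04
Month 5: opening $3,275.04; interest $78.60 → $3,353.64; payment $416.00; balance $2,937.64
Month 6: opening $2,937.64; interest $70.50 → $3,008.14; payment $416.00; balance $2,592.14
Month 7: opening $2,592.14; interest $62.21 → $2,654.35; payment $416.00; balance $2,238.35
Month 8: opening $2,238.35; interest $53.72 → $2,292.07; payment $416.00; balance $1,876.07
Month 9: opening $1,876.07; interest $45.03 → $1,921.10; payment $416.00; balance $1,505.10
Month 10: opening $1,505.10; interest $36.12 → $1,541.22; payment $416.00; balance $1,125.22
Month 11: opening $1,125.22; interest $27.01 → $1,152.23; payment $416.00; balance $736.23
Month 12: opening $736.23; interest $17.67 → $753.90; payment $416.00; balance $337.90
Month 13: opening $337.90; interest $8.11 → $346.01; payment $346.01; balance $0.00
Total paid: $5,415.64

$5,415.64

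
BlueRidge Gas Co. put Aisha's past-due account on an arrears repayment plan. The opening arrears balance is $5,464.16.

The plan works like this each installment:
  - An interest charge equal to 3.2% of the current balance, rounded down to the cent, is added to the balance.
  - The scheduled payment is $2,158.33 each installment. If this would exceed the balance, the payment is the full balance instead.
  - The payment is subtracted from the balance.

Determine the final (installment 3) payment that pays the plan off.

$1,479.60

Installment 1: opening $5,464.16; interest $174.85 → $5,639.01; payment $2,158.33; balance $3,480.68
Installment 2: opening $3,480.68; interest $111.38 → $3,592.06; payment $2,158.33; balance $1,433.73
Installment 3: opening $1,433.73; interest $45.87 → $1,479.60; payment $1,479.60; balance $0.00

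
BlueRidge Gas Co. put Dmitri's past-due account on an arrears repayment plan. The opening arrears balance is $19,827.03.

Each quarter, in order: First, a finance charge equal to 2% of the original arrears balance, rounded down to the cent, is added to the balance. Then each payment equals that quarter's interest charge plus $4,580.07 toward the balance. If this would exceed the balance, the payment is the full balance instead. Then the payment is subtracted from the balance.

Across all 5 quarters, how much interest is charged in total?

$1,982.70

Quarter 1: opening $19,827.03; interest $396.54 → $20,223.57; payment $4,976.61; balance $15,246.96
Quarter 2: opening $15,246.96; interest $396.54 → $15,643.50; payment $4,976.61; balance $10,666.89
Quarter 3: opening $10,666.89; interest $396.54 → $11,063.43; payment $4,976.61; balance $6,086.82
Quarter 4: opening $6,086.82; interest $396.54 → $6,483.36; payment $4,976.61; balance $1,506.75
Quarter 5: opening $1,506.75; interest $396.54 → $1,903.29; payment $1,903.29; balance $0.00
Total interest: $396.54 + $396.54 + $396.54 + $396.54 + $396.54 = $1,982.70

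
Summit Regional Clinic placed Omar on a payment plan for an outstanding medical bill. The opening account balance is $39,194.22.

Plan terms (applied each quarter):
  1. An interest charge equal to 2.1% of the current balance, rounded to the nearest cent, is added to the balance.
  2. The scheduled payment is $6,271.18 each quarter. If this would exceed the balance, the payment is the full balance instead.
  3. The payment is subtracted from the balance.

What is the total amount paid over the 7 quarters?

$42,467.28

# | Opening | Interest | Payment | End bal
1 | $39,194.22 | $823.08 | $6,271.18 | $33,746.12
2 | $33,746.12 | $708.67 | $6,271.18 | $28,183.61
3 | $28,183.61 | $591.86 | $6,271.18 | $22,504.29
4 | $22,504.29 | $472.59 | $6,271.18 | $16,705.70
5 | $16,705.70 | $350.82 | $6,271.18 | $10,785.34
6 | $10,785.34 | $226.49 | $6,271.18 | $4,740.65
7 | $4,740.65 | $99.55 | $4,840.20 | $0.00
Total paid: $42,467.28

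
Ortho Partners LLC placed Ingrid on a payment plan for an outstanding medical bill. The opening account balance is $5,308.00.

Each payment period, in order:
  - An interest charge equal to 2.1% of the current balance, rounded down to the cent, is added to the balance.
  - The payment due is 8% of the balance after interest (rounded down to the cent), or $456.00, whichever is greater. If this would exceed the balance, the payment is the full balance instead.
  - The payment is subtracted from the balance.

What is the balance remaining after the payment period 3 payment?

Payment period 1: $5,308.00 +$111.46 interest = $5,419.46; pay $456.00 → $4,963.46
Payment period 2: $4,963.46 +$104.23 interest = $5,067.69; pay $456.00 → $4,611.69
Payment period 3: $4,611.69 +$96.84 interest = $4,708.53; pay $456.00 → $4,252.53

$4,252.53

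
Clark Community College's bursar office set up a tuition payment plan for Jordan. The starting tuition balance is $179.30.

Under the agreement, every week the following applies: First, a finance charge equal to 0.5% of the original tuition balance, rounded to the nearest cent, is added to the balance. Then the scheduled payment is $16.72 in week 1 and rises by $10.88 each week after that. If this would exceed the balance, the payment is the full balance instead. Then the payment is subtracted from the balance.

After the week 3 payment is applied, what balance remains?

$99.20

Week 1: $179.30 +$0.90 interest = $180.20; pay $16.72 → $163.48
Week 2: $163.48 +$0.90 interest = $164.38; pay $27.60 → $136.78
Week 3: $136.78 +$0.90 interest = $137.68; pay $38.48 → $99.20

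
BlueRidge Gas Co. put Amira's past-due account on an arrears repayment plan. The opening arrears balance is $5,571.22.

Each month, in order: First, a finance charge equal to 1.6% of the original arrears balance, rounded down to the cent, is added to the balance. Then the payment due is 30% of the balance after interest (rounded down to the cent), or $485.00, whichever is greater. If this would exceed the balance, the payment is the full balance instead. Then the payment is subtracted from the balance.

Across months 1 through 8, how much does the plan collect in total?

Month 1: $5,571.22 +$89.13 interest = $5,660.35; pay $1,698.10 → $3,962.25
Month 2: $3,962.25 +$89.13 interest = $4,051.38; pay $1,215.41 → $2,835.97
Month 3: $2,835.97 +$89.13 interest = $2,925.10; pay $877.53 → $2,047.57
Month 4: $2,047.57 +$89.13 interest = $2,136.70; pay $641.01 → $1,495.69
Month 5: $1,495.69 +$89.13 interest = $1,584.82; pay $485.00 → $1,099.82
Month 6: $1,099.82 +$89.13 interest = $1,188.95; pay $485.00 → $703.95
Month 7: $703.95 +$89.13 interest = $793.08; pay $485.00 → $308.08
Month 8: $308.08 +$89.13 interest = $397.21; pay $397.21 → $0.00
Total paid: $6,284.26

$6,284.26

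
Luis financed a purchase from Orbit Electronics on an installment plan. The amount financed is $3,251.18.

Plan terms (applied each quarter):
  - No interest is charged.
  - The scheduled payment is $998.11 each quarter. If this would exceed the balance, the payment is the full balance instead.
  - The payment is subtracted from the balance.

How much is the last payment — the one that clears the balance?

$256.85

Quarter 1: opening $3,251.18; payment $998.11; balance $2,253.07
Quarter 2: opening $2,253.07; payment $998.11; balance $1,254.96
Quarter 3: opening $1,254.96; payment $998.11; balance $256.85
Quarter 4: opening $256.85; payment $256.85; balance $0.00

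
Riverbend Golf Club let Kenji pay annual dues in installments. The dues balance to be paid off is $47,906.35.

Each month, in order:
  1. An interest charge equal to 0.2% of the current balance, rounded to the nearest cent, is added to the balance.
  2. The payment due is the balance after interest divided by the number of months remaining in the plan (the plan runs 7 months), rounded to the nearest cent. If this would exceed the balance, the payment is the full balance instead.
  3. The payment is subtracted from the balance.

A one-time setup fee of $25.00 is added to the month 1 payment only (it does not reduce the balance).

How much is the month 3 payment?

$6,884.91

Month 1: $47,906.35 +$95.81 interest = $48,002.16; pay $6,857.45 (+ $25.00 fee) → $41,144.71
Month 2: $41,144.71 +$82.29 interest = $41,227.00; pay $6,871.17 → $34,355.83
Month 3: $34,355.83 +$68.71 interest = $34,424.54; pay $6,884.91 → $27,539.63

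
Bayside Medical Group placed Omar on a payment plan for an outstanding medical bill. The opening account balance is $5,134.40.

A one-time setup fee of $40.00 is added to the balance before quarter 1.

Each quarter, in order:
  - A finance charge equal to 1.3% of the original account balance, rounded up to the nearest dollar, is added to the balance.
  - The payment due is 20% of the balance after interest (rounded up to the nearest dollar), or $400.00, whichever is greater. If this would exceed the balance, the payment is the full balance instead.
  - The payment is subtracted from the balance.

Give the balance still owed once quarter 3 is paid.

$2,779.40

Quarter 1: $5,174.40 +$67.00 interest = $5,241.40; pay $1,049.00 → $4,192.40
Quarter 2: $4,192.40 +$67.00 interest = $4,259.40; pay $852.00 → $3,407.40
Quarter 3: $3,407.40 +$67.00 interest = $3,474.40; pay $695.00 → $2,779.40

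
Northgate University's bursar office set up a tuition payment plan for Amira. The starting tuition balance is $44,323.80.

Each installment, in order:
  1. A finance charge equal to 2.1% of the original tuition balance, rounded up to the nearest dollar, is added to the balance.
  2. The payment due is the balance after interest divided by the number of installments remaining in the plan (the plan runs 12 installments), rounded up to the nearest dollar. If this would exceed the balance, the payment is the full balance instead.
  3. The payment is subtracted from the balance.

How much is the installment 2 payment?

# | Opening | Interest | Payment | End bal
1 | $44,323.80 | $931.00 | $3,772.00 | $41,482.80
2 | $41,482.80 | $931.00 | $3,856.00 | $38,557.80

$3,856.00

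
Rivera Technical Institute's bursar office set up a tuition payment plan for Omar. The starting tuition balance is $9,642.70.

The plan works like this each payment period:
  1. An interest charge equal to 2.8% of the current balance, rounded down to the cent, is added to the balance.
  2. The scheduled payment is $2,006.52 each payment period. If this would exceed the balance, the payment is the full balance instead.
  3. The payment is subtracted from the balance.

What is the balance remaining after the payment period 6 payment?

Payment period 1: $9,642.70 +$269.99 interest = $9,912.69; pay $2,006.52 → $7,906.17
Payment period 2: $7,906.17 +$221.37 interest = $8,127.54; pay $2,006.52 → $6,121.02
Payment period 3: $6,121.02 +$171.38 interest = $6,292.40; pay $2,006.52 → $4,285.88
Payment period 4: $4,285.88 +$120.00 interest = $4,405.88; pay $2,006.52 → $2,399.36
Payment period 5: $2,399.36 +$67.18 interest = $2,466.54; pay $2,006.52 → $460.02
Payment period 6: $460.02 +$12.88 interest = $472.90; pay $472.90 → $0.00

$0.00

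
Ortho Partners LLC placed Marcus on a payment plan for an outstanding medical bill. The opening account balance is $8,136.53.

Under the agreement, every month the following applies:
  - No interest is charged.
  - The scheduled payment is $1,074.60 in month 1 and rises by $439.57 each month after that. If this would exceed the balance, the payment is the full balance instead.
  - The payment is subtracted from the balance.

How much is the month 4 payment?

$2,393.31

Month 1: $8,136.53 − $1,074.60 → $7,061.93
Month 2: $7,061.93 − $1,514.17 → $5,547.76
Month 3: $5,547.76 − $1,953.74 → $3,594.02
Month 4: $3,594.02 − $2,393.31 → $1,200.71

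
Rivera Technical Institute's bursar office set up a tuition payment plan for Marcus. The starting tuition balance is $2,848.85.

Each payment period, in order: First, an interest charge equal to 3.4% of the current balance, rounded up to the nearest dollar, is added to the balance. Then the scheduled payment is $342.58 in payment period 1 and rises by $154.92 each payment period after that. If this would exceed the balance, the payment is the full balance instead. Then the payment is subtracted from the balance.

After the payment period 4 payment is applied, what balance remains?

$865.01

# | Opening | Interest | Payment | End bal
1 | $2,848.85 | $97.00 | $342.58 | $2,603.27
2 | $2,603.27 | $89.00 | $497.50 | $2,194.77
3 | $2,194.77 | $75.00 | $652.42 | $1,617.35
4 | $1,617.35 | $55.00 | $807.34 | $865.01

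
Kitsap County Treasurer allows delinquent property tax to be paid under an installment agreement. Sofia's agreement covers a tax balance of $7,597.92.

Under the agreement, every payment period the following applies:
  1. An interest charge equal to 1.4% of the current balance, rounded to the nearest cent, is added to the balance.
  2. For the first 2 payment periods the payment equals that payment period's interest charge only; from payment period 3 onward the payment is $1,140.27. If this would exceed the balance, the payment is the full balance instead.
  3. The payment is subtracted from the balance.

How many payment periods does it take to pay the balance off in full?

10

# | Opening | Interest | Payment | End bal
1 | $7,597.92 | $106.37 | $106.37 | $7,597.92
2 | $7,597.92 | $106.37 | $106.37 | $7,597.92
3 | $7,597.92 | $106.37 | $1,140.27 | $6,564.02
4 | $6,564.02 | $91.90 | $1,140.27 | $5,515.65
5 | $5,515.65 | $77.22 | $1,140.27 | $4,452.60
6 | $4,452.60 | $62.34 | $1,140.27 | $3,374.67
7 | $3,374.67 | $47.25 | $1,140.27 | $2,281.65
8 | $2,281.65 | $31.94 | $1,140.27 | $1,173.32
9 | $1,173.32 | $16.43 | $1,140.27 | $49.48
10 | $49.48 | $0.69 | $50.17 | $0.00
Balance reaches $0.00 in payment period 10.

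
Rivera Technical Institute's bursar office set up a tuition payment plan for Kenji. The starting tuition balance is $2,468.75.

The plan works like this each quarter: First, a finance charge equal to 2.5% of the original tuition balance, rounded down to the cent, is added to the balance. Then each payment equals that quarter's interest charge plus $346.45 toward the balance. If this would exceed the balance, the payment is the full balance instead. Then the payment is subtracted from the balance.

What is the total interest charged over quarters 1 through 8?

Quarter 1: $2,468.75 +$61.71 interest = $2,530.46; pay $408.16 → $2,122.30
Quarter 2: $2,122.30 +$61.71 interest = $2,184.01; pay $408.16 → $1,775.85
Quarter 3: $1,775.85 +$61.71 interest = $1,837.56; pay $408.16 → $1,429.40
Quarter 4: $1,429.40 +$61.71 interest = $1,491.11; pay $408.16 → $1,082.95
Quarter 5: $1,082.95 +$61.71 interest = $1,144.66; pay $408.16 → $736.50
Quarter 6: $736.50 +$61.71 interest = $798.21; pay $408.16 → $390.05
Quarter 7: $390.05 +$61.71 interest = $451.76; pay $408.16 → $43.60
Quarter 8: $43.60 +$61.71 interest = $105.31; pay $105.31 → $0.00
Total interest: $61.71 + $61.71 + $61.71 + $61.71 + $61.71 + $61.71 + $61.71 + $61.71 = $493.68

$493.68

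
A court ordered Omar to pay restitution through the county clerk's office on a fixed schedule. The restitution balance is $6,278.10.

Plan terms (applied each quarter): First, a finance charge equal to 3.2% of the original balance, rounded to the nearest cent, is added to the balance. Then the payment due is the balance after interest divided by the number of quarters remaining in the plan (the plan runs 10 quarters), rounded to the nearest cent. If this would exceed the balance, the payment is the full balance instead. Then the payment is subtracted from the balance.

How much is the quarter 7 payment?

$847.92

Quarter 1: $6,278.10 +$200.90 interest = $6,479.00; pay $647.90 → $5,831.10
Quarter 2: $5,831.10 +$200.90 interest = $6,032.00; pay $670.22 → $5,361.78
Quarter 3: $5,361.78 +$200.90 interest = $5,562.68; pay $695.34 → $4,867.34
Quarter 4: $4,867.34 +$200.90 interest = $5,068.24; pay $724.03 → $4,344.21
Quarter 5: $4,344.21 +$200.90 interest = $4,545.11; pay $757.52 → $3,787.59
Quarter 6: $3,787.59 +$200.90 interest = $3,988.49; pay $797.70 → $3,190.79
Quarter 7: $3,190.79 +$200.90 interest = $3,391.69; pay $847.92 → $2,543.77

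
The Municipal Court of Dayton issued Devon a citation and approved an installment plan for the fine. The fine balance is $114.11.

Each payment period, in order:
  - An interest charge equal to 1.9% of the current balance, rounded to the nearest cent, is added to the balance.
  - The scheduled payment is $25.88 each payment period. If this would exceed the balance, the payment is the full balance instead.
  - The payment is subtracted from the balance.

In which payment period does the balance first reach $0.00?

Payment period 1: opening $114.11; interest $2.17 → $116.28; payment $25.88; balance $90.40
Payment period 2: opening $90.40; interest $1.72 → $92.12; payment $25.88; balance $66.24
Payment period 3: opening $66.24; interest $1.26 → $67.50; payment $25.88; balance $41.62
Payment period 4: opening $41.62; interest $0.79 → $42.41; payment $25.88; balance $16.53
Payment period 5: opening $16.53; interest $0.31 → $16.84; payment $16.84; balance $0.00
Balance reaches $0.00 in payment period 5.

5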